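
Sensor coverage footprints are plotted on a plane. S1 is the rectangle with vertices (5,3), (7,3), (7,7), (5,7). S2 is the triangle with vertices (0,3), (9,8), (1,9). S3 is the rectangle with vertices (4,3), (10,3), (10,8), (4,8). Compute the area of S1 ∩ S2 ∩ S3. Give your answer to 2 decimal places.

The intersection is the polygon with vertices (7,7), (7,6.889), (5,5.778), (5,7).
By the shoelace formula its area is 1.33.

1.33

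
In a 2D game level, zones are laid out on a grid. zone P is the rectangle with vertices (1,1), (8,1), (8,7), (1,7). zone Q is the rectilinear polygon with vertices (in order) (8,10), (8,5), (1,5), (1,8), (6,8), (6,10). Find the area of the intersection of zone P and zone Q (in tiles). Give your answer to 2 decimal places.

The intersection is the polygon with vertices (8,5), (1,5), (1,7), (8,7).
By the shoelace formula its area is 14.00.

14.00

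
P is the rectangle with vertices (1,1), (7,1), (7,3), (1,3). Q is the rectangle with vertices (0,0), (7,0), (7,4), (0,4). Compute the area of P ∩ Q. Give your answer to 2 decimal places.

12.00

|P∩Q|: x∈[1,7], y∈[1,3] → 6·2 = 12.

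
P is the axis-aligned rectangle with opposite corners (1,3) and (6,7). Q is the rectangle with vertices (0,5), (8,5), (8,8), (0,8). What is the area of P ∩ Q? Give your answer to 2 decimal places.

|P∩Q|: x∈[1,6], y∈[5,7] → 5·2 = 10.

10.00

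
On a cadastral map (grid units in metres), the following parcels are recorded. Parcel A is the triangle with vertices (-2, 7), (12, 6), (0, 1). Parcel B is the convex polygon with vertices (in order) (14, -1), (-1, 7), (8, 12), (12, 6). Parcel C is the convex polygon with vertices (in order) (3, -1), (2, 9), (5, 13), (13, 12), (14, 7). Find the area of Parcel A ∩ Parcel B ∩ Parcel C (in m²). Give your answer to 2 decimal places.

17.29

The intersection is the polygon with vertices (5.754,3.398), (2.38,5.197), (2.23,6.698), (12,6).
By the shoelace formula its area is 17.29.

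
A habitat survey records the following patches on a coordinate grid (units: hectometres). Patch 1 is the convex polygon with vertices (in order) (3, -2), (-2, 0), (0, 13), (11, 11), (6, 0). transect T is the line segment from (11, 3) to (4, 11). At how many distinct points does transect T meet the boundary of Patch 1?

The segment meets the boundary at (8.607,5.735).

1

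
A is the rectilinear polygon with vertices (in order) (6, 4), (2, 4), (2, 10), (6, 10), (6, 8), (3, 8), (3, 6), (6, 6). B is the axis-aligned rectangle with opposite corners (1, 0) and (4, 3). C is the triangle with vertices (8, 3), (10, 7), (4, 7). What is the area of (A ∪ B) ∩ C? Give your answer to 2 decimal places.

The region (A ∪ B) ∩ C is the polygon with vertices (6,6), (6,5), (5,6).
By the shoelace formula its area is 0.50.

0.50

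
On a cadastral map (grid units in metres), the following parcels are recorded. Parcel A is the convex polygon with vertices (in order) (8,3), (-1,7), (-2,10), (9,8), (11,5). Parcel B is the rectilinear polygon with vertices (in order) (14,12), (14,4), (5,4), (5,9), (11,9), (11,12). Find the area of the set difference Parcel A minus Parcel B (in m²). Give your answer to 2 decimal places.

|Parcel A| = 46.5, |Parcel A∩Parcel B| = 21.5795.
|Parcel A ∖ Parcel B| = |Parcel A| − |Parcel A∩Parcel B| = 46.5 − 21.5795 = 24.92.

24.92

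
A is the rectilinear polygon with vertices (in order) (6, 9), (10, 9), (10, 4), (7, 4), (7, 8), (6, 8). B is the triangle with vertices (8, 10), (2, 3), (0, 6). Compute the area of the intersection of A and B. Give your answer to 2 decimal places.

0.71

The intersection is the polygon with vertices (7.143,9), (6.286,8), (6,8), (6,9).
By the shoelace formula its area is 0.71.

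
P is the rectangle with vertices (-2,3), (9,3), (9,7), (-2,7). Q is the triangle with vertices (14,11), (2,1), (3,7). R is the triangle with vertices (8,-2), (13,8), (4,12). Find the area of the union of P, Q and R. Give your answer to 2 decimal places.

By inclusion–exclusion:
Individual areas: |P| = 44, |Q| = 31, |R| = 55.
|P∩Q| = 16.5167.
|P∩R| = 12.
|Q∩R| = 13.5169.
|P∩Q∩R| = 4.7701.
|P ∪ Q ∪ R| = 130 − 42.0336 + 4.7701 = 92.74.

92.74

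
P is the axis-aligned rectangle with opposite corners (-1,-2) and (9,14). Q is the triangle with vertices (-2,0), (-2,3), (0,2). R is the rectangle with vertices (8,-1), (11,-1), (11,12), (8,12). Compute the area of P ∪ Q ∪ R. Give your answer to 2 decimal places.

By inclusion–exclusion:
Individual areas: |P| = 160, |Q| = 3, |R| = 39.
|P∩Q| = 0.75.
|P∩R|: x∈[8,9], y∈[-1,12] → 1·13 = 13.
|Q∩R| = 0.
|P∩Q∩R| = 0.
|P ∪ Q ∪ R| = 202 − 13.75 + 0 = 188.25.

188.25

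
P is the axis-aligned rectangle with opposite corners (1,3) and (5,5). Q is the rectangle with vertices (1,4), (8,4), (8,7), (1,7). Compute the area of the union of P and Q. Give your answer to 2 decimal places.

25.00

By inclusion–exclusion:
Individual areas: |P| = 8, |Q| = 21.
|P∩Q|: x∈[1,5], y∈[4,5] → 4·1 = 4.
|P ∪ Q| = 29 − 4 = 25.00.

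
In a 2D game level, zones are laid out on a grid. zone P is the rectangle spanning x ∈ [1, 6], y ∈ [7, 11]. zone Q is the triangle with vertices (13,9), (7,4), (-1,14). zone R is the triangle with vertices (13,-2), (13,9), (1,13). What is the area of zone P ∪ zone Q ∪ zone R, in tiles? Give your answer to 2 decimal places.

By inclusion–exclusion:
Individual areas: |zone P| = 20, |zone Q| = 50, |zone R| = 66.
|zone P∩zone Q| = 12.
|zone P∩zone R| = 7.2.
|zone Q∩zone R| = 36.96.
|zone P∩zone Q∩zone R| = 7.2.
|zone P ∪ zone Q ∪ zone R| = 136 − 56.16 + 7.2 = 87.04.

87.04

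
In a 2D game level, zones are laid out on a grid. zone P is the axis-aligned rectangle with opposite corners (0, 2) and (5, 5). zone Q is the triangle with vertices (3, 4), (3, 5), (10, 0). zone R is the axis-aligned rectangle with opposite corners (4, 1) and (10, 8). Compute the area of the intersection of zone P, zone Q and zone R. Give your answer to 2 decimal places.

0.79

The intersection is the polygon with vertices (4,3.429), (4,4.286), (5,3.571), (5,2.857).
By the shoelace formula its area is 0.79.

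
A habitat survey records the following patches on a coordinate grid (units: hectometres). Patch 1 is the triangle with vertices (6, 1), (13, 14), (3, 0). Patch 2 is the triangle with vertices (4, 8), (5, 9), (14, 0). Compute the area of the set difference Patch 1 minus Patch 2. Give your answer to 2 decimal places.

14.82

|Patch 1| = 16, |Patch 1∩Patch 2| = 1.1796.
|Patch 1 ∖ Patch 2| = |Patch 1| − |Patch 1∩Patch 2| = 16 − 1.1796 = 14.82.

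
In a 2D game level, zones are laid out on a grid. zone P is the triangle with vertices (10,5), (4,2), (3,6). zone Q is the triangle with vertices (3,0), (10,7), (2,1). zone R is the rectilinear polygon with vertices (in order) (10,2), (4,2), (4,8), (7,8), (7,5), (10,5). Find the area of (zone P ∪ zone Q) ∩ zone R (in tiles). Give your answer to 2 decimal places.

11.43

The region (zone P ∪ zone Q) ∩ zone R is the polygon with vertices (5,2), (4,2), (4,5.857), (7,5.429), (7,5), (10,5), (6,3).
By the shoelace formula its area is 11.43.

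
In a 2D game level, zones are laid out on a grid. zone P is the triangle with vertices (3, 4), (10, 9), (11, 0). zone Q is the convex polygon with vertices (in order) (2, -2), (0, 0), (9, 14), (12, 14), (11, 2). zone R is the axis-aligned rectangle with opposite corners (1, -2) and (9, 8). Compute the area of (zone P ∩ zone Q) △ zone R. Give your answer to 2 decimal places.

|zone P ∩ zone Q| = 32.0941.
|(zone P ∩ zone Q) ∩ zone R| = 21.7935.
|(zone P ∩ zone Q) △ zone R| = 32.0941 + 80 − 43.5869 = 68.51.

68.51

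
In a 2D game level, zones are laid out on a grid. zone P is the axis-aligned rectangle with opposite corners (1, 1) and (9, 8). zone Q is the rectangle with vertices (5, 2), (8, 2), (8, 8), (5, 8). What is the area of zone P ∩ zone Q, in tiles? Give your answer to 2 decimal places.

18.00

|zone P∩zone Q|: x∈[5,8], y∈[2,8] → 3·6 = 18.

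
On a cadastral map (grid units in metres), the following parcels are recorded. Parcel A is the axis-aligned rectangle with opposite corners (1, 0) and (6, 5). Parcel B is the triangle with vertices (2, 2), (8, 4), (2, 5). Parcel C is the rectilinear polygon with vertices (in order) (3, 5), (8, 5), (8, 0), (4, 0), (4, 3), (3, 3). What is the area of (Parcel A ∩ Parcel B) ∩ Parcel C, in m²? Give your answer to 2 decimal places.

The region (Parcel A ∩ Parcel B) ∩ Parcel C is the polygon with vertices (4,2.667), (4,3), (3,3), (3,4.833), (6,4.333), (6,3.333).
By the shoelace formula its area is 4.75.

4.75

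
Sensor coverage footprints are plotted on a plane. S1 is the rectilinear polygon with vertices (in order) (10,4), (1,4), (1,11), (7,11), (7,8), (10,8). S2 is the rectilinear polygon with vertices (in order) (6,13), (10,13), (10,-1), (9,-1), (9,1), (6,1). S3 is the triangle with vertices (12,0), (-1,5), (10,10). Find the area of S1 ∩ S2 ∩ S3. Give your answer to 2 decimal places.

16.41

The intersection is the polygon with vertices (6,8.182), (7,8.636), (7,8), (10,8), (10,4), (6,4).
By the shoelace formula its area is 16.41.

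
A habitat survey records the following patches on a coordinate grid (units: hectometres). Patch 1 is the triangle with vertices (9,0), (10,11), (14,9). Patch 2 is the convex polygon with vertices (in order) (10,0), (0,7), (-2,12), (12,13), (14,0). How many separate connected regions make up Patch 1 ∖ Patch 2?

Patch 1 ∖ Patch 2 splits into 2 disjoint pieces (area 0.0771, area 1.8705).

2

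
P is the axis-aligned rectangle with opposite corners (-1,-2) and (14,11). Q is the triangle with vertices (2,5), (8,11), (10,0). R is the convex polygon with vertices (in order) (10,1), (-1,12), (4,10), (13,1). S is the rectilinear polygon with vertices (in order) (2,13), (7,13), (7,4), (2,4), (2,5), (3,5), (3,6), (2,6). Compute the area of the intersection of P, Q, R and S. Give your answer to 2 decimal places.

6.75

The intersection is the polygon with vertices (4,7), (5.5,8.5), (7,7), (7,4).
By the shoelace formula its area is 6.75.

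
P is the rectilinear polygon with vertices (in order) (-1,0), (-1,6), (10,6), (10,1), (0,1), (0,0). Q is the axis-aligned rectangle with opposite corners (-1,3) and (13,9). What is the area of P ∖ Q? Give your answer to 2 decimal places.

|P| = 56, |P∩Q| = 33.
|P ∖ Q| = |P| − |P∩Q| = 56 − 33 = 23.00.

23.00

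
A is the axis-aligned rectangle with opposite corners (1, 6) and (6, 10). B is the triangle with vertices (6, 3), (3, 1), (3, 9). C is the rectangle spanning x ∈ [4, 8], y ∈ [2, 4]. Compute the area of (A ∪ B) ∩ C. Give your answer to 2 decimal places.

3.00

The region (A ∪ B) ∩ C is the polygon with vertices (6,3), (4.5,2), (4,2), (4,4), (5.5,4).
By the shoelace formula its area is 3.00.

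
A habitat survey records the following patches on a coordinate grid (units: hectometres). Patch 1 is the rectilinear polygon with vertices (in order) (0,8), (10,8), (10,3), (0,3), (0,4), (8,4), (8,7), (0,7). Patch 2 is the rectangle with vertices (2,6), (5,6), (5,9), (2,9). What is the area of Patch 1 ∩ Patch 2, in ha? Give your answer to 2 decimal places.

3.00

The intersection is the polygon with vertices (5,8), (5,7), (2,7), (2,8).
By the shoelace formula its area is 3.00.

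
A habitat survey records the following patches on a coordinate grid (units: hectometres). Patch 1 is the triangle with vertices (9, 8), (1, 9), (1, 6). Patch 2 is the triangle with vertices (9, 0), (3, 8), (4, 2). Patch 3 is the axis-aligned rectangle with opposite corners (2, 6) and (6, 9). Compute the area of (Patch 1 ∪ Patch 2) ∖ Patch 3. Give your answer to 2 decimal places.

17.33

|Patch 1 ∪ Patch 2| = 25.4695.
|(Patch 1 ∪ Patch 2) ∩ Patch 3| = 8.1361.
|(Patch 1 ∪ Patch 2) ∖ Patch 3| = 25.4695 − 8.1361 = 17.33.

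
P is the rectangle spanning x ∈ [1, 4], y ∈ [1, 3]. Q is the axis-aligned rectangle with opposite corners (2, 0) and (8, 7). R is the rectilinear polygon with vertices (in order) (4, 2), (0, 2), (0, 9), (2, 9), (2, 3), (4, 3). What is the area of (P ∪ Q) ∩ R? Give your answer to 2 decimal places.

|P ∪ Q| = 44.
|(P ∪ Q) ∩ R| = 3.00.

3.00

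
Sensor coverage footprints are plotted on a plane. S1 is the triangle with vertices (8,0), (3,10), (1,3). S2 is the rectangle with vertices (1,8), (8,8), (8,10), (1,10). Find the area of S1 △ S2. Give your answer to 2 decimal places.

38.36

|S1| = 27.5, |S2| = 14, |S1∩S2| = 1.5714.
|S1 △ S2| = |S1| + |S2| − 2·|S1∩S2| = 27.5 + 14 − 3.1429 = 38.36.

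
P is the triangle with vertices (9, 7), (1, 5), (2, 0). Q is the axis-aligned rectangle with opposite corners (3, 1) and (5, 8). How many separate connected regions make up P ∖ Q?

P ∖ Q splits into 2 disjoint pieces (area 6, area 7.5).

2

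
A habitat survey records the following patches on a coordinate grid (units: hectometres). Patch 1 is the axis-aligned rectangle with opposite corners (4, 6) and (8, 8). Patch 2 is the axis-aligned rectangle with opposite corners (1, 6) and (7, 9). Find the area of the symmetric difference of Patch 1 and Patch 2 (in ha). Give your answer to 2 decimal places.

|Patch 1∩Patch 2|: x∈[4,7], y∈[6,8] → 3·2 = 6.
|Patch 1 △ Patch 2| = |Patch 1| + |Patch 2| − 2·|Patch 1∩Patch 2| = 8 + 18 − 12 = 14.00.

14.00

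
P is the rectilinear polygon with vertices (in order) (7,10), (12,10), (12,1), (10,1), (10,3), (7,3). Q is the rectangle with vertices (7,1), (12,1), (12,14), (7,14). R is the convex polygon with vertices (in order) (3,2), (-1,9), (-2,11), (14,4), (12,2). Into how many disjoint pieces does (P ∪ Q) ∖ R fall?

(P ∪ Q) ∖ R splits into 2 disjoint pieces (area 5, area 40.1562).

2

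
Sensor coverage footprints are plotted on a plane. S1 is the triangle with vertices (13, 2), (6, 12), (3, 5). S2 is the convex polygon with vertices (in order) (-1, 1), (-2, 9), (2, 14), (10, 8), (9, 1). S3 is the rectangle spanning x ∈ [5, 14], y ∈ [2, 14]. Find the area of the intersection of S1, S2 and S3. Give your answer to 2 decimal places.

26.65

The intersection is the polygon with vertices (9.301,3.11), (5,4.4), (5,9.667), (5.676,11.243), (7.474,9.895), (9.797,6.576).
By the shoelace formula its area is 26.65.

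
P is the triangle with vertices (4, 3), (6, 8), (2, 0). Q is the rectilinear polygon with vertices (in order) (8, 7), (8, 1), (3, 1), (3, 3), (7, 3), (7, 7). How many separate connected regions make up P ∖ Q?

2

P ∖ Q splits into 2 disjoint pieces (area 1.25, area 0.25).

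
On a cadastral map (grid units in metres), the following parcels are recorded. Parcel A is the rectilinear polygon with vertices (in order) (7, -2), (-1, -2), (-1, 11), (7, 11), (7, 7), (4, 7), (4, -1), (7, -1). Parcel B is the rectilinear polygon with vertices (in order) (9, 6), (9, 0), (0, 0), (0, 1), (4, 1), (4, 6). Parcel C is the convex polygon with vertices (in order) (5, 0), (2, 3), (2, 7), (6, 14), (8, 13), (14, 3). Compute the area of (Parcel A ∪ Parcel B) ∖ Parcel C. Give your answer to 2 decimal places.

57.74

|Parcel A ∪ Parcel B| = 110.
|(Parcel A ∪ Parcel B) ∩ Parcel C| = 52.2619.
|(Parcel A ∪ Parcel B) ∖ Parcel C| = 110 − 52.2619 = 57.74.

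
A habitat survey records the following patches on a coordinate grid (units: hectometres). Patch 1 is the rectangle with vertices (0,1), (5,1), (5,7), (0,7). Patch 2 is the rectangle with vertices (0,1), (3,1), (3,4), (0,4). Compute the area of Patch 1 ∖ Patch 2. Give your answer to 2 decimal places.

21.00

|Patch 1∩Patch 2|: x∈[0,3], y∈[1,4] → 3·3 = 9.
|Patch 1| = 30.
|Patch 1 ∖ Patch 2| = |Patch 1| − |Patch 1∩Patch 2| = 30 − 9 = 21.00.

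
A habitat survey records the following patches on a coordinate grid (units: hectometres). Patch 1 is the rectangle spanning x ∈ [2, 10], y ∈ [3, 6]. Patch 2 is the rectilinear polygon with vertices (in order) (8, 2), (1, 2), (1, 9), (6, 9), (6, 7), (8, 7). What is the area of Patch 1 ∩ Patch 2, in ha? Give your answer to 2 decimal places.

18.00

The intersection is the polygon with vertices (2,3), (2,6), (8,6), (8,3).
By the shoelace formula its area is 18.00.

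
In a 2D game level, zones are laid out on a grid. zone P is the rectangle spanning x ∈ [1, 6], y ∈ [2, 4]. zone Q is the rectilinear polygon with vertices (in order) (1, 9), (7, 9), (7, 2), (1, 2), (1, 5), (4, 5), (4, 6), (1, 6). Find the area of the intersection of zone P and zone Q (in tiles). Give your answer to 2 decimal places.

The intersection is the polygon with vertices (6,4), (6,2), (1,2), (1,4).
By the shoelace formula its area is 10.00.

10.00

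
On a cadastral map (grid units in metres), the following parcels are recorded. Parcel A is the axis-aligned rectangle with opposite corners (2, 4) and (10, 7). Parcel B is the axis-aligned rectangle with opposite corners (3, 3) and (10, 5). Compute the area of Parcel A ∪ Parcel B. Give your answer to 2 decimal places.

31.00

By inclusion–exclusion:
Individual areas: |Parcel A| = 24, |Parcel B| = 14.
|Parcel A∩Parcel B|: x∈[3,10], y∈[4,5] → 7·1 = 7.
|Parcel A ∪ Parcel B| = 38 − 7 = 31.00.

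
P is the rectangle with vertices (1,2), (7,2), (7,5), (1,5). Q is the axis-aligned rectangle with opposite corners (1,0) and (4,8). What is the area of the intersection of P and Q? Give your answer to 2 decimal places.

|P∩Q|: x∈[1,4], y∈[2,5] → 3·3 = 9.

9.00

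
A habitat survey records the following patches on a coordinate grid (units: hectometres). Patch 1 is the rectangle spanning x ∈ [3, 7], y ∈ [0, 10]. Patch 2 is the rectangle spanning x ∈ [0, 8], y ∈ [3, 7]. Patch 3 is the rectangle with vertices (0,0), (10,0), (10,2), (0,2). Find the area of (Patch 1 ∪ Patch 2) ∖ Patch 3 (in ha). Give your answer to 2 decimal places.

48.00

|Patch 1 ∪ Patch 2| = 56.
|(Patch 1 ∪ Patch 2) ∩ Patch 3| = 8.
|(Patch 1 ∪ Patch 2) ∖ Patch 3| = 56 − 8 = 48.00.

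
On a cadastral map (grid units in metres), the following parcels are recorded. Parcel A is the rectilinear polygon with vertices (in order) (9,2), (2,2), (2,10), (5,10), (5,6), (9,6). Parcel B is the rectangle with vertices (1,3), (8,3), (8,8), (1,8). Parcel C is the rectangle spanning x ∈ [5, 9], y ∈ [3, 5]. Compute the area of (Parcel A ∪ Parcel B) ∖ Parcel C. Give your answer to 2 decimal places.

|Parcel A ∪ Parcel B| = 51.
|(Parcel A ∪ Parcel B) ∩ Parcel C| = 8.
|(Parcel A ∪ Parcel B) ∖ Parcel C| = 51 − 8 = 43.00.

43.00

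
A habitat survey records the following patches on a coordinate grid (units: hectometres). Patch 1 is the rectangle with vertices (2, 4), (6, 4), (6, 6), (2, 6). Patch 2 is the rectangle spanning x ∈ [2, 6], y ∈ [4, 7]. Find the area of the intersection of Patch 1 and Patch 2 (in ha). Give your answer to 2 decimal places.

8.00

|Patch 1∩Patch 2|: x∈[2,6], y∈[4,6] → 4·2 = 8.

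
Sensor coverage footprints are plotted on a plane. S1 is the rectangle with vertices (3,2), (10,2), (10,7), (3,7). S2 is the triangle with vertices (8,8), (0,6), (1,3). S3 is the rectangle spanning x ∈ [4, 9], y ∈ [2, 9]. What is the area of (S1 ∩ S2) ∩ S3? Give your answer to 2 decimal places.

The region (S1 ∩ S2) ∩ S3 is the polygon with vertices (4,5.143), (4,7), (6.6,7).
By the shoelace formula its area is 2.41.

2.41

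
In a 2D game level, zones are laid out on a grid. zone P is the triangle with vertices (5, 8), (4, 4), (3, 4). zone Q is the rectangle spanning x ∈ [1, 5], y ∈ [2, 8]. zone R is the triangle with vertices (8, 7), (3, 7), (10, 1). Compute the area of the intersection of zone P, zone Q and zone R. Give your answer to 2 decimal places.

The intersection is the polygon with vertices (4.5,7), (4.75,7), (4.441,5.765), (4.05,6.1).
By the shoelace formula its area is 0.41.

0.41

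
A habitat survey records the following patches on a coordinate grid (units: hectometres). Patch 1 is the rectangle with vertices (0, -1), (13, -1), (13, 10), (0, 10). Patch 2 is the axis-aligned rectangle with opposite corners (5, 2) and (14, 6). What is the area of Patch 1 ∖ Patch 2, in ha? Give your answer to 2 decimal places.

111.00

|Patch 1∩Patch 2|: x∈[5,13], y∈[2,6] → 8·4 = 32.
|Patch 1| = 143.
|Patch 1 ∖ Patch 2| = |Patch 1| − |Patch 1∩Patch 2| = 143 − 32 = 111.00.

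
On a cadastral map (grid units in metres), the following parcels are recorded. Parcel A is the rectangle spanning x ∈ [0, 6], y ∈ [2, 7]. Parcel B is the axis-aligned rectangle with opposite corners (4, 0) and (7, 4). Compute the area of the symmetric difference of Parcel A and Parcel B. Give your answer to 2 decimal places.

|Parcel A∩Parcel B|: x∈[4,6], y∈[2,4] → 2·2 = 4.
|Parcel A △ Parcel B| = |Parcel A| + |Parcel B| − 2·|Parcel A∩Parcel B| = 30 + 12 − 8 = 34.00.

34.00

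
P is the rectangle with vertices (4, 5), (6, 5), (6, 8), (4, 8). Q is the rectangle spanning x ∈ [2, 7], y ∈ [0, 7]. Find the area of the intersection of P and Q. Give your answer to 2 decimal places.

4.00

|P∩Q|: x∈[4,6], y∈[5,7] → 2·2 = 4.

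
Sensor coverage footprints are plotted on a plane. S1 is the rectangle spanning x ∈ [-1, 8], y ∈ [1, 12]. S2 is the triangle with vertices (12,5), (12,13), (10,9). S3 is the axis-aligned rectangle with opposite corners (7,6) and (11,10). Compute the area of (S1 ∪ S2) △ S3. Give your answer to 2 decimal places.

|S1 ∪ S2| = 107.
|(S1 ∪ S2) ∩ S3| = 5.75.
|(S1 ∪ S2) △ S3| = 107 + 16 − 11.5 = 111.50.

111.50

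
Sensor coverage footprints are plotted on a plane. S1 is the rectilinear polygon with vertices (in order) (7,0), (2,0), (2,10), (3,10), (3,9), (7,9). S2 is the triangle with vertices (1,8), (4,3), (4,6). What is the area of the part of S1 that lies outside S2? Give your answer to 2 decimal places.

|S1| = 46, |S1∩S2| = 4.
|S1 ∖ S2| = |S1| − |S1∩S2| = 46 − 4 = 42.00.

42.00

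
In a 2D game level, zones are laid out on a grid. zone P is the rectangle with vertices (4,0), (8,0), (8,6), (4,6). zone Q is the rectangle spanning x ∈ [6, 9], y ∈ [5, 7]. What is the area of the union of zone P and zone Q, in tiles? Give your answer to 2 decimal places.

By inclusion–exclusion:
Individual areas: |zone P| = 24, |zone Q| = 6.
|zone P∩zone Q|: x∈[6,8], y∈[5,6] → 2·1 = 2.
|zone P ∪ zone Q| = 30 − 2 = 28.00.

28.00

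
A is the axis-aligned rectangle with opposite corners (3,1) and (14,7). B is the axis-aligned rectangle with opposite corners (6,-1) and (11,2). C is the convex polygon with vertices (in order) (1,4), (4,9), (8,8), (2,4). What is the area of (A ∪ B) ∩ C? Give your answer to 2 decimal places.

The region (A ∪ B) ∩ C is the polygon with vertices (3,7), (6.5,7), (3,4.667).
By the shoelace formula its area is 4.08.

4.08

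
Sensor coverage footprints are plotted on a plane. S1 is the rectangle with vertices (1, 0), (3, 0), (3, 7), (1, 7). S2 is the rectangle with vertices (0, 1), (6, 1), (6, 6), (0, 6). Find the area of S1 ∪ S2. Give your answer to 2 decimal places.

By inclusion–exclusion:
Individual areas: |S1| = 14, |S2| = 30.
|S1∩S2|: x∈[1,3], y∈[1,6] → 2·5 = 10.
|S1 ∪ S2| = 44 − 10 = 34.00.

34.00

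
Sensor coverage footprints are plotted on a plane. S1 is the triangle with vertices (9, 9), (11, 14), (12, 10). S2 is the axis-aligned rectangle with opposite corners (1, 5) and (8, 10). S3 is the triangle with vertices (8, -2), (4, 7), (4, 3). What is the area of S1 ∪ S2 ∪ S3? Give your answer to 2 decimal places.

By inclusion–exclusion:
Individual areas: |S1| = 6.5, |S2| = 35, |S3| = 8.
|S1∩S2| = 0.
|S1∩S3| = 0.
|S2∩S3| = 0.8889.
|S1∩S2∩S3| = 0.
|S1 ∪ S2 ∪ S3| = 49.5 − 0.8889 + 0 = 48.61.

48.61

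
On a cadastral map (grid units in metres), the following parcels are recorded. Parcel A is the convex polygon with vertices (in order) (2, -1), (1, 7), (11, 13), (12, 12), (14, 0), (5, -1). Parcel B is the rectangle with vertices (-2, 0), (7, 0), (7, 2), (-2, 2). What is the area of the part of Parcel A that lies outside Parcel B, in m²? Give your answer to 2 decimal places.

118.50

|Parcel A| = 129, |Parcel A∩Parcel B| = 10.5.
|Parcel A ∖ Parcel B| = |Parcel A| − |Parcel A∩Parcel B| = 129 − 10.5 = 118.50.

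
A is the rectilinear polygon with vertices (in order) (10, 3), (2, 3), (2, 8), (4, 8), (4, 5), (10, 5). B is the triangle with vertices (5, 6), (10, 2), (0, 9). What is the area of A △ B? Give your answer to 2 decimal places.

21.87

|A| = 22, |B| = 2.5, |A∩B| = 1.3143.
|A △ B| = |A| + |B| − 2·|A∩B| = 22 + 2.5 − 2.6286 = 21.87.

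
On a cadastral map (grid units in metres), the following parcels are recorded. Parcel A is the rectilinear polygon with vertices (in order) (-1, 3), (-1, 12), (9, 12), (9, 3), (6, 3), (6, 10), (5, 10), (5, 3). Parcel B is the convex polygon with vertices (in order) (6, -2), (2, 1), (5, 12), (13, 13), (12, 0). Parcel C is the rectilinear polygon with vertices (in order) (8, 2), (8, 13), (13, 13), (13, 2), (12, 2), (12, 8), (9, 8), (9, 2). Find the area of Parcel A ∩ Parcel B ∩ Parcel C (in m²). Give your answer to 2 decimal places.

9.00

The intersection is the polygon with vertices (9,8), (9,3), (8,3), (8,12), (9,12).
By the shoelace formula its area is 9.00.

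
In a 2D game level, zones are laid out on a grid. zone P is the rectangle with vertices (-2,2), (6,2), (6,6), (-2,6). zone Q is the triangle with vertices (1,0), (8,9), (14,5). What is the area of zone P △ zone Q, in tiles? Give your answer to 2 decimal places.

57.89

|zone P| = 32, |zone Q| = 41, |zone P∩zone Q| = 7.5556.
|zone P △ zone Q| = |zone P| + |zone Q| − 2·|zone P∩zone Q| = 32 + 41 − 15.1111 = 57.89.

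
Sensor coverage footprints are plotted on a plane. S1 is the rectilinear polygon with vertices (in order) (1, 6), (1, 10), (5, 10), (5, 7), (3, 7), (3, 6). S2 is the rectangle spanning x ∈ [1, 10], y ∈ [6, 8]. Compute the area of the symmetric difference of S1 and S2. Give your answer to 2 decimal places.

|S1| = 14, |S2| = 18, |S1∩S2| = 6.
|S1 △ S2| = |S1| + |S2| − 2·|S1∩S2| = 14 + 18 − 12 = 20.00.

20.00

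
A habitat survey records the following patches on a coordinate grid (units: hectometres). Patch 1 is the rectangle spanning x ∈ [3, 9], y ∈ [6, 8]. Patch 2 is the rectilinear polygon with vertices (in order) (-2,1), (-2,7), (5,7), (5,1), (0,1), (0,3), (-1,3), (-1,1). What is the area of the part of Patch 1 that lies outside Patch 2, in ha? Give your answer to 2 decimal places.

|Patch 1| = 12, |Patch 1∩Patch 2| = 2.
|Patch 1 ∖ Patch 2| = |Patch 1| − |Patch 1∩Patch 2| = 12 − 2 = 10.00.

10.00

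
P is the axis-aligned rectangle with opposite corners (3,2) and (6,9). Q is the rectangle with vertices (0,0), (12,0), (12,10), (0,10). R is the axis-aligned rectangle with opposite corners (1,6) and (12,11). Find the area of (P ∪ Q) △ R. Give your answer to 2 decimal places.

|P ∪ Q| = 120.
|(P ∪ Q) ∩ R| = 44.
|(P ∪ Q) △ R| = 120 + 55 − 88 = 87.00.

87.00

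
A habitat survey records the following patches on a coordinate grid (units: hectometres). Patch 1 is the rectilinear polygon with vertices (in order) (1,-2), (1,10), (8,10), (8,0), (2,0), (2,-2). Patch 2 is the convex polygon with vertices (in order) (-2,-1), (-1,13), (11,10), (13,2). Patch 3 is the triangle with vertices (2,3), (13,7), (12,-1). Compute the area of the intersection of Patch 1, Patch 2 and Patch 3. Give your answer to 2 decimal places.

13.61

The intersection is the polygon with vertices (8,1), (7.333,0.867), (2,3), (8,5.182).
By the shoelace formula its area is 13.61.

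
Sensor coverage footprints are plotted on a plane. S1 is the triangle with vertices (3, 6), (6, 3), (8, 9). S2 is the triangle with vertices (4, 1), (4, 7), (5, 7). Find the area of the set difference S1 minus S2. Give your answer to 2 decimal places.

|S1| = 12, |S1∩S2| = 1.7238.
|S1 ∖ S2| = |S1| − |S1∩S2| = 12 − 1.7238 = 10.28.

10.28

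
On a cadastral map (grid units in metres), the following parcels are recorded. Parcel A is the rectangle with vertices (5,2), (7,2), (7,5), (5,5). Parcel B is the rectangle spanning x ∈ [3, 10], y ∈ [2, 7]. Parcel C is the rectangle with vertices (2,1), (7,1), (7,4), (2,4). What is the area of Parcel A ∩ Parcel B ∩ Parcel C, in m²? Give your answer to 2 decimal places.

The intersection is the polygon with vertices (7,2), (5,2), (5,4), (7,4).
By the shoelace formula its area is 4.00.

4.00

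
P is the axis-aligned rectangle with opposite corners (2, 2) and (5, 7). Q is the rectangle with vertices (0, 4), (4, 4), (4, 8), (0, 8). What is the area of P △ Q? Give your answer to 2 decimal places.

19.00

|P∩Q|: x∈[2,4], y∈[4,7] → 2·3 = 6.
|P △ Q| = |P| + |Q| − 2·|P∩Q| = 15 + 16 − 12 = 19.00.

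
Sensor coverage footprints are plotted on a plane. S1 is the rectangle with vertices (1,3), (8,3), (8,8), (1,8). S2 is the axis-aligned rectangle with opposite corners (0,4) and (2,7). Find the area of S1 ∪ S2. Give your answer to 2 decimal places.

By inclusion–exclusion:
Individual areas: |S1| = 35, |S2| = 6.
|S1∩S2|: x∈[1,2], y∈[4,7] → 1·3 = 3.
|S1 ∪ S2| = 41 − 3 = 38.00.

38.00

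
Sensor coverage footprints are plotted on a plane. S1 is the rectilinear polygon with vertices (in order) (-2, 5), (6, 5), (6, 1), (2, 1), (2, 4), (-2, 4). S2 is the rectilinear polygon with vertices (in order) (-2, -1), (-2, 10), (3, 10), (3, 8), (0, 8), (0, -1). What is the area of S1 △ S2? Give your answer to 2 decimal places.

|S1| = 20, |S2| = 28, |S1∩S2| = 2.
|S1 △ S2| = |S1| + |S2| − 2·|S1∩S2| = 20 + 28 − 4 = 44.00.

44.00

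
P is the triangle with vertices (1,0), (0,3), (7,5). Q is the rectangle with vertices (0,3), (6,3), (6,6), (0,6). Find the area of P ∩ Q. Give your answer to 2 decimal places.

4.33

The intersection is the polygon with vertices (6,4.714), (6,4.167), (4.6,3), (0,3).
By the shoelace formula its area is 4.33.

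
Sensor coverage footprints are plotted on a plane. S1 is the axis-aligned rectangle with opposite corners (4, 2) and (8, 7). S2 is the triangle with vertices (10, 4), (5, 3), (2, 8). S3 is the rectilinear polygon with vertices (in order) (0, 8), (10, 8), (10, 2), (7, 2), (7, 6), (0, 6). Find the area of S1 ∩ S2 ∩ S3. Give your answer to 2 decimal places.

2.75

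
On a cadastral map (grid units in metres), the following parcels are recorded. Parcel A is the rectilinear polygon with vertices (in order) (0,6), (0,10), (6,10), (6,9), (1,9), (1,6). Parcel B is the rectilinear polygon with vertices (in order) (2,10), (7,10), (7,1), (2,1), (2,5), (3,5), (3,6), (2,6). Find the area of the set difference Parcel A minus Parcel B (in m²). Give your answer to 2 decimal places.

5.00

|Parcel A| = 9, |Parcel A∩Parcel B| = 4.
|Parcel A ∖ Parcel B| = |Parcel A| − |Parcel A∩Parcel B| = 9 − 4 = 5.00.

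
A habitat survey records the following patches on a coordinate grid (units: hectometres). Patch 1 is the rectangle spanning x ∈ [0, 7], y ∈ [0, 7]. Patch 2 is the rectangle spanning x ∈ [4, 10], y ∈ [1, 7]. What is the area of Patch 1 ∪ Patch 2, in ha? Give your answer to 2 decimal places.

67.00

By inclusion–exclusion:
Individual areas: |Patch 1| = 49, |Patch 2| = 36.
|Patch 1∩Patch 2|: x∈[4,7], y∈[1,7] → 3·6 = 18.
|Patch 1 ∪ Patch 2| = 85 − 18 = 67.00.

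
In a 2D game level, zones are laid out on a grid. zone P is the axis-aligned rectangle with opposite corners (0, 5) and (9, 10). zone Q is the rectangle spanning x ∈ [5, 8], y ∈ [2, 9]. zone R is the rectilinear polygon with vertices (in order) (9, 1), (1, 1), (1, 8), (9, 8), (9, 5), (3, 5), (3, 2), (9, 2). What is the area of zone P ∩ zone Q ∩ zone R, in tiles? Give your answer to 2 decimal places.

9.00

The intersection is the polygon with vertices (5,8), (8,8), (8,5), (5,5).
By the shoelace formula its area is 9.00.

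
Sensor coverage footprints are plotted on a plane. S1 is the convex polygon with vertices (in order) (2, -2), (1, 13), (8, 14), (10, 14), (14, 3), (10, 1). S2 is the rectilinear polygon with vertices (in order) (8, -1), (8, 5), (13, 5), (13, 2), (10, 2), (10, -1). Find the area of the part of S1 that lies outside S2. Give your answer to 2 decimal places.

|S1| = 147, |S1∩S2| = 17.5.
|S1 ∖ S2| = |S1| − |S1∩S2| = 147 − 17.5 = 129.50.

129.50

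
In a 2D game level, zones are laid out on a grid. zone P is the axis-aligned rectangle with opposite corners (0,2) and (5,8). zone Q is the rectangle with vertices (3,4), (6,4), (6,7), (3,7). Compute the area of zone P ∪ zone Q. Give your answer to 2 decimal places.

33.00

By inclusion–exclusion:
Individual areas: |zone P| = 30, |zone Q| = 9.
|zone P∩zone Q|: x∈[3,5], y∈[4,7] → 2·3 = 6.
|zone P ∪ zone Q| = 39 − 6 = 33.00.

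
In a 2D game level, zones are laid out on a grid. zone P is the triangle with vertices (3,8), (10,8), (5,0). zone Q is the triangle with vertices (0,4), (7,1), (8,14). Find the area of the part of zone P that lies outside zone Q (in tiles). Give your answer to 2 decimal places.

|zone P| = 28, |zone P∩zone Q| = 21.1203.
|zone P ∖ zone Q| = |zone P| − |zone P∩zone Q| = 28 − 21.1203 = 6.88.

6.88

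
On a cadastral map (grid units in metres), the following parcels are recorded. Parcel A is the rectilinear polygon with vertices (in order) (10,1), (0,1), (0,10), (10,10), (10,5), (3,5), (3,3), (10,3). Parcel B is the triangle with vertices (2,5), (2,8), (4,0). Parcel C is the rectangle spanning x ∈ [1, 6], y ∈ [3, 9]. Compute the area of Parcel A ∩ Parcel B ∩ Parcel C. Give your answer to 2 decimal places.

2.20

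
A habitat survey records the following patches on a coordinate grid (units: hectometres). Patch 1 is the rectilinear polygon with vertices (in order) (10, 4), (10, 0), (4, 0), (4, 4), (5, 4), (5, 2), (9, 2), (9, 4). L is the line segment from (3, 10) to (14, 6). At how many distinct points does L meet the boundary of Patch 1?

0

The segment lies entirely outside Patch 1 and never meets its boundary.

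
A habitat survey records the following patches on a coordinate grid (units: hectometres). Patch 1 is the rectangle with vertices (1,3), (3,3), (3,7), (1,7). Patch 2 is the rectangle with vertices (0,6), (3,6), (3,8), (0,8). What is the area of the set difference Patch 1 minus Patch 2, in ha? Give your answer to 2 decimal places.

|Patch 1∩Patch 2|: x∈[1,3], y∈[6,7] → 2·1 = 2.
|Patch 1| = 8.
|Patch 1 ∖ Patch 2| = |Patch 1| − |Patch 1∩Patch 2| = 8 − 2 = 6.00.

6.00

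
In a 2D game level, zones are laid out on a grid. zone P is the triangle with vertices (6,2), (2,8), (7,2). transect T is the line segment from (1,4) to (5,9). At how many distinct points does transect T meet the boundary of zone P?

2

The segment meets the boundary at (3.122,6.653), (3,6.5).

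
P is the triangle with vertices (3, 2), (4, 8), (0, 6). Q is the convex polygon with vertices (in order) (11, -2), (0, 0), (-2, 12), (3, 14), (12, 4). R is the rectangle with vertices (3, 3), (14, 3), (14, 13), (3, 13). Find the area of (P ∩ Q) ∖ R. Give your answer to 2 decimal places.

8.33

|P ∩ Q| = 11.
|(P ∩ Q) ∩ R| = 2.6667.
|(P ∩ Q) ∖ R| = 11 − 2.6667 = 8.33.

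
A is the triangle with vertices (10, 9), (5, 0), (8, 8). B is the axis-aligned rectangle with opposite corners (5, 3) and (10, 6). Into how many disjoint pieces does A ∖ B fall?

2

A ∖ B splits into 2 disjoint pieces (area 3.25, area 0.8125).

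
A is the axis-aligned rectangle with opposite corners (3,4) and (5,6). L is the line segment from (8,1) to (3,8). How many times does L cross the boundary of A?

2

The segment meets the boundary at (4.429,6), (5,5.2).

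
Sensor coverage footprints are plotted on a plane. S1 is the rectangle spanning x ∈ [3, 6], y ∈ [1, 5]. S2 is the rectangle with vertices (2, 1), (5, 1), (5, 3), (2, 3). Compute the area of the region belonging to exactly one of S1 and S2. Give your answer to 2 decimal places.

|S1∩S2|: x∈[3,5], y∈[1,3] → 2·2 = 4.
|S1 △ S2| = |S1| + |S2| − 2·|S1∩S2| = 12 + 6 − 8 = 10.00.

10.00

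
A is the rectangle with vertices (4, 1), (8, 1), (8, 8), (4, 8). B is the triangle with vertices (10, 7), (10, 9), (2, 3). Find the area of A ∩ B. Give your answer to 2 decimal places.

The intersection is the polygon with vertices (8,6), (4,4), (4,4.5), (8,7.5).
By the shoelace formula its area is 4.00.

4.00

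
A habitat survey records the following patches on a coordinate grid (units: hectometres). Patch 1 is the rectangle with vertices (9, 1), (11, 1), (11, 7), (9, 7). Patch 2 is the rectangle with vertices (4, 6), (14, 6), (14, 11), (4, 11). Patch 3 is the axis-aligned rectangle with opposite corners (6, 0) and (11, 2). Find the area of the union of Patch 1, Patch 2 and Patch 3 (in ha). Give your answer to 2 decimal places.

68.00

By inclusion–exclusion:
Individual areas: |Patch 1| = 12, |Patch 2| = 50, |Patch 3| = 10.
|Patch 1∩Patch 2|: x∈[9,11], y∈[6,7] → 2·1 = 2.
|Patch 1∩Patch 3|: x∈[9,11], y∈[1,2] → 2·1 = 2.
|Patch 2∩Patch 3| = 0 (no overlap).
|Patch 1∩Patch 2∩Patch 3| = 0.
|Patch 1 ∪ Patch 2 ∪ Patch 3| = 72 − 4 + 0 = 68.00.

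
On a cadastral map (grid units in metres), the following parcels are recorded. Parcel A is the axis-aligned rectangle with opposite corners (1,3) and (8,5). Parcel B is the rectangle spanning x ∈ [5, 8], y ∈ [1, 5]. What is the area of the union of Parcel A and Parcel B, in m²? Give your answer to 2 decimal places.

By inclusion–exclusion:
Individual areas: |Parcel A| = 14, |Parcel B| = 12.
|Parcel A∩Parcel B|: x∈[5,8], y∈[3,5] → 3·2 = 6.
|Parcel A ∪ Parcel B| = 26 − 6 = 20.00.

20.00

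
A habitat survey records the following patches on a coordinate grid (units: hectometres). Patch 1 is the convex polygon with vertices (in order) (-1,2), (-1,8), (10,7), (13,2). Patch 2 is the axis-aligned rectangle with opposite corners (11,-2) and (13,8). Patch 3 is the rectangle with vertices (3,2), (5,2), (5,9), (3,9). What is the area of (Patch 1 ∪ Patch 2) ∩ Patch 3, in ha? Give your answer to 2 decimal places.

The region (Patch 1 ∪ Patch 2) ∩ Patch 3 is the polygon with vertices (5,7.455), (5,2), (3,2), (3,7.636).
By the shoelace formula its area is 11.09.

11.09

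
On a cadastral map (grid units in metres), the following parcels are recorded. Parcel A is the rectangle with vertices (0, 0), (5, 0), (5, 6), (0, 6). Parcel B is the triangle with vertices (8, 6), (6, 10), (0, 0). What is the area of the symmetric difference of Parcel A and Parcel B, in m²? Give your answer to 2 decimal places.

32.35

|Parcel A| = 30, |Parcel B| = 22, |Parcel A∩Parcel B| = 9.825.
|Parcel A △ Parcel B| = |Parcel A| + |Parcel B| − 2·|Parcel A∩Parcel B| = 30 + 22 − 19.65 = 32.35.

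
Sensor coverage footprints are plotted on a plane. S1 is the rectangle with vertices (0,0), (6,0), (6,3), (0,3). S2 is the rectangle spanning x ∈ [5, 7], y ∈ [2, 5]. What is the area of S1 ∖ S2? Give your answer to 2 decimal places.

17.00

|S1∩S2|: x∈[5,6], y∈[2,3] → 1·1 = 1.
|S1| = 18.
|S1 ∖ S2| = |S1| − |S1∩S2| = 18 − 1 = 17.00.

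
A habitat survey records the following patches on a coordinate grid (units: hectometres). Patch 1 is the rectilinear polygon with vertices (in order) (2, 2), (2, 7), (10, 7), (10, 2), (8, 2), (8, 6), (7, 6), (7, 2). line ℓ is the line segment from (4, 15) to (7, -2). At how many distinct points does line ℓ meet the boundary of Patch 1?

The segment meets the boundary at (6.294,2), (5.412,7).

2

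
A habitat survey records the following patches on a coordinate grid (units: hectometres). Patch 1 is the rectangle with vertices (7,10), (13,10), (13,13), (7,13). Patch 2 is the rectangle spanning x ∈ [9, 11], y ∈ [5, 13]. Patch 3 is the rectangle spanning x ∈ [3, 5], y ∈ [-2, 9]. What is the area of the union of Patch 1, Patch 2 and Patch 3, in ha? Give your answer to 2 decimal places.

50.00

By inclusion–exclusion:
Individual areas: |Patch 1| = 18, |Patch 2| = 16, |Patch 3| = 22.
|Patch 1∩Patch 2|: x∈[9,11], y∈[10,13] → 2·3 = 6.
|Patch 1∩Patch 3| = 0 (no overlap).
|Patch 2∩Patch 3| = 0 (no overlap).
|Patch 1∩Patch 2∩Patch 3| = 0.
|Patch 1 ∪ Patch 2 ∪ Patch 3| = 56 − 6 + 0 = 50.00.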